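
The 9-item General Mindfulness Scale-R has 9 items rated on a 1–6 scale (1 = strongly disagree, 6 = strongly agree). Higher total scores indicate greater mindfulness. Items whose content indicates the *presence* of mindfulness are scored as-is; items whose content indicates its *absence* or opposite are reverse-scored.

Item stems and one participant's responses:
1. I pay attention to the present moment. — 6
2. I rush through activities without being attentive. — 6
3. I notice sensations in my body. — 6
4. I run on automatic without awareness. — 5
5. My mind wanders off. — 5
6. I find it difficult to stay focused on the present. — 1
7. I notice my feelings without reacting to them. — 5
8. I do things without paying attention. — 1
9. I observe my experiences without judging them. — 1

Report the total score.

Items 2, 4, 5, 6, 8 describe the absence/opposite of mindfulness → reverse-score.
reverse-coded value = 7 − response.
  item 1: 6
  item 2: 7 − 6 = 1
  item 3: 6
  item 4: 7 − 5 = 2
  item 5: 7 − 5 = 2
  item 6: 7 − 1 = 6
  item 7: 5
  item 8: 7 − 1 = 6
  item 9: 1
Total = 6 + 1 + 6 + 2 + 2 + 6 + 5 + 6 + 1 = 35

35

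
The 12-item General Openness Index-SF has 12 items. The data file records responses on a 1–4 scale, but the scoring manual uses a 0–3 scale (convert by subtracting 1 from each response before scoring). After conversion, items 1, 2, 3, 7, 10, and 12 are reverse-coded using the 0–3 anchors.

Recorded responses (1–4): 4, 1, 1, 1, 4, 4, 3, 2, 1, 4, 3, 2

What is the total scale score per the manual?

18

Convert to 0–3: 3, 0, 0, 0, 3, 3, 2, 1, 0, 3, 2, 1
Reverse-coded (reverse-coded value = 3 − response):
  item 1: 3 − 3 = 0
  item 2: 3 − 0 = 3
  item 3: 3 − 0 = 3
  item 7: 3 − 2 = 1
  item 10: 3 − 3 = 0
  item 12: 3 − 1 = 2
Scored: 0, 3, 3, 0, 3, 3, 1, 1, 0, 0, 2, 2
Total = 18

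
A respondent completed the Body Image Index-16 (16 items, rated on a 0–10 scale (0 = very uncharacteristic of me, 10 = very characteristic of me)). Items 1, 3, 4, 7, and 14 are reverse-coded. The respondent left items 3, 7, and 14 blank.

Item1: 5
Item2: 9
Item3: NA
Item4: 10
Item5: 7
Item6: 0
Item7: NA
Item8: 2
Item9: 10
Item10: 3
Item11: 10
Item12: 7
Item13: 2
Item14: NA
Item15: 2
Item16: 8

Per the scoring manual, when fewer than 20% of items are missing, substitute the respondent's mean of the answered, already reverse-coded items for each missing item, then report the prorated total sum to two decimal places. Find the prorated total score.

Reverse-coded (reversed = (0+10) − raw = 10 − raw):
  item 1: 10 − 5 = 5
  item 4: 10 − 10 = 0
Completed scored items (13 of 16): 5, 9, 0, 7, 0, 2, 10, 3, 10, 7, 2, 2, 8; sum = 65.
Person mean = 65 / 13 ≈ 5.0000
Prorated total = (65 / 13) × 16 = 80.00 (to 2 dp)

80.00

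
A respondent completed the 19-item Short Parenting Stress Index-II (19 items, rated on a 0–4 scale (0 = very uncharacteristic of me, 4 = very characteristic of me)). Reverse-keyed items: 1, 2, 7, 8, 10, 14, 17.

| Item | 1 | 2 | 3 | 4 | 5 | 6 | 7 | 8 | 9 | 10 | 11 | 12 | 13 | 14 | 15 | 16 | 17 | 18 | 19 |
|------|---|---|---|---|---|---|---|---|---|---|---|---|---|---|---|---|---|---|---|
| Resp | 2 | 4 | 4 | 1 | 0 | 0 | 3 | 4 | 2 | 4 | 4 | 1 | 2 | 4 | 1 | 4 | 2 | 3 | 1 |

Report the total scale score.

28

Raw sum = 46. Reverse-keyed items: 1, 2, 7, 8, 10, 14, 17; their raw sum = 23.
Each reversal replaces raw with 4 − raw, changing the total by 4 − 2·raw per item.
Total = 46 + 7·4 − 2·23 = 46 + 28 − 46 = 28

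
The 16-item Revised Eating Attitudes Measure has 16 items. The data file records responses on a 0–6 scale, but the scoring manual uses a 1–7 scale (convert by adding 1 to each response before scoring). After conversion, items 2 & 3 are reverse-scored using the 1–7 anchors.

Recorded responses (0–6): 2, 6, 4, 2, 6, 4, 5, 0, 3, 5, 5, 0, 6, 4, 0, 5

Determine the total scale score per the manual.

Convert to 1–7: 3, 7, 5, 3, 7, 5, 6, 1, 4, 6, 6, 1, 7, 5, 1, 6
Reverse-coded (reversed = (1+7) − raw = 8 − raw):
  item 2: 8 − 7 = 1
  item 3: 8 − 5 = 3
Scored: 3, 1, 3, 3, 7, 5, 6, 1, 4, 6, 6, 1, 7, 5, 1, 6
Total = 65

65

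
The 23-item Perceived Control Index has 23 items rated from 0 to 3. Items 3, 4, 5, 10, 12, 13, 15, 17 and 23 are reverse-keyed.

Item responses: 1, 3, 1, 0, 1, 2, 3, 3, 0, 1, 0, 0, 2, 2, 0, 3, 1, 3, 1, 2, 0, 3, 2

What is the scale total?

Apply reverse scoring (on a 0–3 scale, reversed = 3 − raw):
  item 3: 3 − 1 = 2
  item 4: 3 − 0 = 3
  item 5: 3 − 1 = 2
  item 10: 3 − 1 = 2
  item 12: 3 − 0 = 3
  item 13: 3 − 2 = 1
  item 15: 3 − 0 = 3
  item 17: 3 − 1 = 2
  item 23: 3 − 2 = 1
After reverse-coding: 1, 3, 2, 3, 2, 2, 3, 3, 0, 2, 0, 3, 1, 2, 3, 3, 2, 3, 1, 2, 0, 3, 1
Total = 1 + 3 + 2 + 3 + 2 + 2 + 3 + 3 + 0 + 2 + 0 + 3 + 1 + 2 + 3 + 3 + 2 + 3 + 1 + 2 + 0 + 3 + 1 = 45

45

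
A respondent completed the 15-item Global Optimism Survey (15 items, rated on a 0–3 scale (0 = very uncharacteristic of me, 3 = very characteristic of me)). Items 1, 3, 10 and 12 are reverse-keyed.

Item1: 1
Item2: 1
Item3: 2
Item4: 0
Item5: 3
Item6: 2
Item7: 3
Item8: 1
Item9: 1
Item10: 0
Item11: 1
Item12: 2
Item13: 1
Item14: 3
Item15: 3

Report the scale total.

26

Reversing items 1, 3, 10 and 12 with 3 − raw:
Total = (3−1) + 1 + (3−2) + 0 + 3 + 2 + 3 + 1 + 1 + (3−0) + 1 + (3−2) + 1 + 3 + 3
      = 2 + 1 + 1 + 0 + 3 + 2 + 3 + 1 + 1 + 3 + 1 + 1 + 1 + 3 + 3 = 26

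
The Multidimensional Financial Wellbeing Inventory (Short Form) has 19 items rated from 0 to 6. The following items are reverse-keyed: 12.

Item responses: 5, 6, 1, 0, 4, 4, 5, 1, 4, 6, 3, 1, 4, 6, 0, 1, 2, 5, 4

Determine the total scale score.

66

Reverse-coded items (on a 0–6 scale, reversed = 6 − raw):
  item 12: 6 − 1 = 5
Scored items: 5, 6, 1, 0, 4, 4, 5, 1, 4, 6, 3, 5, 4, 6, 0, 1, 2, 5, 4
Total = 5 + 6 + 1 + 0 + 4 + 4 + 5 + 1 + 4 + 6 + 3 + 5 + 4 + 6 + 0 + 1 + 2 + 5 + 4 = 66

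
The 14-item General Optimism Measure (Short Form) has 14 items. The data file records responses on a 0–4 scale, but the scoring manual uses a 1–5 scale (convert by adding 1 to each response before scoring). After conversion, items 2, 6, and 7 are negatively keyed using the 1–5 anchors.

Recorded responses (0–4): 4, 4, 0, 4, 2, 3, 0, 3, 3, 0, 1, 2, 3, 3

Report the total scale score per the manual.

44

Convert to 1–5: 5, 5, 1, 5, 3, 4, 1, 4, 4, 1, 2, 3, 4, 4
Reverse-coded (reverse-coded value = 6 − response):
  item 2: 6 − 5 = 1
  item 6: 6 − 4 = 2
  item 7: 6 − 1 = 5
Scored: 5, 1, 1, 5, 3, 2, 5, 4, 4, 1, 2, 3, 4, 4
Total = 44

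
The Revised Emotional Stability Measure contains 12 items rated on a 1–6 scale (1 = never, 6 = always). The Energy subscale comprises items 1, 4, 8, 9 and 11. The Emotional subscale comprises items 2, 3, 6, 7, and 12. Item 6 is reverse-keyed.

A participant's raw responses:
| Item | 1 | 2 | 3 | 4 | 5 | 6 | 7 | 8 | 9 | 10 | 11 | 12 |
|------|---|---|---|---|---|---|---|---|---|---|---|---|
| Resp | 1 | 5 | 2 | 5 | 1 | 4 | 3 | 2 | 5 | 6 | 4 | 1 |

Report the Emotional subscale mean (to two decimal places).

Emotional items: 2, 3, 6, 7, 12.
Of these, item 6 is reverse-keyed; reverse-coded value = 7 − response.
  item 2: 5
  item 3: 2
  item 6: 7 − 4 = 3
  item 7: 3
  item 12: 1
Sum = 5 + 2 + 3 + 3 + 1 = 14
Mean = 14 / 5 = 2.80

2.80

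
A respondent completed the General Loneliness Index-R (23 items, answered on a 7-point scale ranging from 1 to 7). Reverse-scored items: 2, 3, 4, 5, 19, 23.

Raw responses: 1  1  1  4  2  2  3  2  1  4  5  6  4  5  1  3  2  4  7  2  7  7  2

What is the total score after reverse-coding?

Reverse-coded items (on a 1–7 scale, reversed = 8 − raw):
  item 2: 8 − 1 = 7
  item 3: 8 − 1 = 7
  item 4: 8 − 4 = 4
  item 5: 8 − 2 = 6
  item 19: 8 − 7 = 1
  item 23: 8 − 2 = 6
Scored items: 1, 7, 7, 4, 6, 2, 3, 2, 1, 4, 5, 6, 4, 5, 1, 3, 2, 4, 1, 2, 7, 7, 6
Total = 1 + 7 + 7 + 4 + 6 + 2 + 3 + 2 + 1 + 4 + 5 + 6 + 4 + 5 + 1 + 3 + 2 + 4 + 1 + 2 + 7 + 7 + 6 = 90

90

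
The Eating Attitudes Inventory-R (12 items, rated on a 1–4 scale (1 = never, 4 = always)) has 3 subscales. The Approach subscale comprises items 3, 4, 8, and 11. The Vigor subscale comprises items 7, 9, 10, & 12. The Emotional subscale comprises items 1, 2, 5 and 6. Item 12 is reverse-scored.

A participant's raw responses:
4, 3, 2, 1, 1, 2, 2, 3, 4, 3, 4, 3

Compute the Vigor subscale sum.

Vigor items: 7, 9, 10, 12.
Of these, item 12 is reverse-scored; on a 1–4 scale, reversed = 5 − raw.
  item 7: 2
  item 9: 4
  item 10: 3
  item 12: 5 − 3 = 2
Sum = 2 + 4 + 3 + 2 = 11

11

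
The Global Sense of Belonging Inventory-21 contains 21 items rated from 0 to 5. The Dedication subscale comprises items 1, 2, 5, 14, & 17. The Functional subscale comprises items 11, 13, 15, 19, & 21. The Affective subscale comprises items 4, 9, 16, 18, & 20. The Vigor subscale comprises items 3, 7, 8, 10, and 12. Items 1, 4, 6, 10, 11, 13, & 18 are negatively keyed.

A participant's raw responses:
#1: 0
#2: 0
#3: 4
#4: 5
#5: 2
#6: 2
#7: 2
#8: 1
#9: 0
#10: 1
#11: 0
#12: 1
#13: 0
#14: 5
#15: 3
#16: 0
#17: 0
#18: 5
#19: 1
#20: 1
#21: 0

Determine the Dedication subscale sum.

Dedication items: 1, 2, 5, 14, 17.
Of these, item 1 is negatively keyed; on a 0–5 scale, reversed = 5 − raw.
  item 1: 5 − 0 = 5
  item 2: 0
  item 5: 2
  item 14: 5
  item 17: 0
Sum = 5 + 0 + 2 + 5 + 0 = 12

12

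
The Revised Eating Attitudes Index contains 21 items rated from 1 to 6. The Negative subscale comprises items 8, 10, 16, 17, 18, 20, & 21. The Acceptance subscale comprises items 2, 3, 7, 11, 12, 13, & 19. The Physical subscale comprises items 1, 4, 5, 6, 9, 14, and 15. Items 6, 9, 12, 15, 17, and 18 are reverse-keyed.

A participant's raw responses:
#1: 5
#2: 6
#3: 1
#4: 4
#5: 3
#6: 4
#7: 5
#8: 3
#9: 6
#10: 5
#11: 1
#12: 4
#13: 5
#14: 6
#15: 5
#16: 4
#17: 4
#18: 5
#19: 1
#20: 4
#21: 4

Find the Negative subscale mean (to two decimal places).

3.57

Negative items: 8, 10, 16, 17, 18, 20, 21.
Of these, items 17 and 18 are reverse-keyed; on a 1–6 scale, reversed = 7 − raw.
  item 8: 3
  item 10: 5
  item 16: 4
  item 17: 7 − 4 = 3
  item 18: 7 − 5 = 2
  item 20: 4
  item 21: 4
Sum = 3 + 5 + 4 + 3 + 2 + 4 + 4 = 25
Mean = 25 / 7 = 3.57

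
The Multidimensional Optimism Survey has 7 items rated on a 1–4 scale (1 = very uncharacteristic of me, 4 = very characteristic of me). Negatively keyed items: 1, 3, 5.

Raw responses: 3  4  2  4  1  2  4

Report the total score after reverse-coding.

Reversing items 1, 3, & 5 with 5 − raw:
Total = (5−3) + 4 + (5−2) + 4 + (5−1) + 2 + 4
      = 2 + 4 + 3 + 4 + 4 + 2 + 4 = 23

23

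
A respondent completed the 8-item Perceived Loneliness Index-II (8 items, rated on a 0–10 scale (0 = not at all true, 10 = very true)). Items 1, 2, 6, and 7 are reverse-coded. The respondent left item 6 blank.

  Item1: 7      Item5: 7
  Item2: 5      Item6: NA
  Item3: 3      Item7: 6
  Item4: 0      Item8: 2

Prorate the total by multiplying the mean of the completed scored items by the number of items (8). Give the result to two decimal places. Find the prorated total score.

Reverse-coded (reversed = (0+10) − raw = 10 − raw):
  item 1: 10 − 7 = 3
  item 2: 10 − 5 = 5
  item 7: 10 − 6 = 4
Completed scored items (7 of 8): 3, 5, 3, 0, 7, 4, 2; sum = 24.
Person mean = 24 / 7 ≈ 3.4286
Prorated total = (24 / 7) × 8 = 27.43 (to 2 dp)

27.43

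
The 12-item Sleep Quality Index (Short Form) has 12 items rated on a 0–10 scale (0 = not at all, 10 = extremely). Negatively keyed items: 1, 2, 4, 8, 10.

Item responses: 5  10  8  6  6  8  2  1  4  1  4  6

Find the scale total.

65

Raw sum = 61. Negatively keyed items: 1, 2, 4, 8, 10; their raw sum = 23.
Each reversal replaces raw with 10 − raw, changing the total by 10 − 2·raw per item.
Total = 61 + 5·10 − 2·23 = 61 + 50 − 46 = 65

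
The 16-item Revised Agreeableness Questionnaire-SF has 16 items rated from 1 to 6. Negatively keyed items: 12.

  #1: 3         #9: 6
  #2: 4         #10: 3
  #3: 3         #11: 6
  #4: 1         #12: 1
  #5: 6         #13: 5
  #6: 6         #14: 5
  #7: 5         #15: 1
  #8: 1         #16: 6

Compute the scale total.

Apply reverse scoring (reverse-coded value = 7 − response):
  item 12: 7 − 1 = 6
After reverse-coding: 3, 4, 3, 1, 6, 6, 5, 1, 6, 3, 6, 6, 5, 5, 1, 6
Total = 3 + 4 + 3 + 1 + 6 + 6 + 5 + 1 + 6 + 3 + 6 + 6 + 5 + 5 + 1 + 6 = 67

67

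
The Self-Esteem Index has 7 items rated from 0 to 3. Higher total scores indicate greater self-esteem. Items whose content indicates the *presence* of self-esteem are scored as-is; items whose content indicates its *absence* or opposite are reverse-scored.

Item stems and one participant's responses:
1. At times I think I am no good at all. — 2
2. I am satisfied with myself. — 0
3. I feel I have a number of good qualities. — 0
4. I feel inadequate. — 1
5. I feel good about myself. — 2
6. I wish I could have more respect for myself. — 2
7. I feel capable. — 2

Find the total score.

8

Items 1, 4, 6 describe the absence/opposite of self-esteem → reverse-score.
reversed = (0+3) − raw = 3 − raw.
  item 1: 3 − 2 = 1
  item 2: 0
  item 3: 0
  item 4: 3 − 1 = 2
  item 5: 2
  item 6: 3 − 2 = 1
  item 7: 2
Total = 1 + 0 + 0 + 2 + 2 + 1 + 2 = 8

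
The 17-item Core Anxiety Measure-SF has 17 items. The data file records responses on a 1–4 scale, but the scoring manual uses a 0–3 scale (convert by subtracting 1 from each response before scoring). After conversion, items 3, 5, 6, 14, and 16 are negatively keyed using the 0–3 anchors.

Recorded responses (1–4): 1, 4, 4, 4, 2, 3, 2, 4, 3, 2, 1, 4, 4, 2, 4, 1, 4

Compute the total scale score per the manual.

Convert to 0–3: 0, 3, 3, 3, 1, 2, 1, 3, 2, 1, 0, 3, 3, 1, 3, 0, 3
Reverse-coded (reverse-coded value = 3 − response):
  item 3: 3 − 3 = 0
  item 5: 3 − 1 = 2
  item 6: 3 − 2 = 1
  item 14: 3 − 1 = 2
  item 16: 3 − 0 = 3
Scored: 0, 3, 0, 3, 2, 1, 1, 3, 2, 1, 0, 3, 3, 2, 3, 3, 3
Total = 33

33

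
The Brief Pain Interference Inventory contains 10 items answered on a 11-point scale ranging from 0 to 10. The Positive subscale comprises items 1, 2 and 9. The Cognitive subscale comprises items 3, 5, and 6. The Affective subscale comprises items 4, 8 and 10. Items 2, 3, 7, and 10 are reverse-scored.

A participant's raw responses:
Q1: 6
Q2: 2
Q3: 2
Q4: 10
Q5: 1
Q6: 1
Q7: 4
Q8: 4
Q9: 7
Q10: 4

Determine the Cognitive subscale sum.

Cognitive items: 3, 5, 6.
Of these, item 3 is reverse-scored; reversed = (0+10) − raw = 10 − raw.
  item 3: 10 − 2 = 8
  item 5: 1
  item 6: 1
Sum = 8 + 1 + 1 = 10

10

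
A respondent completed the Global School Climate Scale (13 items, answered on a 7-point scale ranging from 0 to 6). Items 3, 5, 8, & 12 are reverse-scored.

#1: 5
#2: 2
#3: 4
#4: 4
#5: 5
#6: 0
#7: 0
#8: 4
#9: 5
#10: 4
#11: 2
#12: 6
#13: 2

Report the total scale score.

Raw sum = 43. Reverse-scored items: 3, 5, 8, 12; their raw sum = 19.
Each reversal replaces raw with 6 − raw, changing the total by 6 − 2·raw per item.
Total = 43 + 4·6 − 2·19 = 43 + 24 − 38 = 29

29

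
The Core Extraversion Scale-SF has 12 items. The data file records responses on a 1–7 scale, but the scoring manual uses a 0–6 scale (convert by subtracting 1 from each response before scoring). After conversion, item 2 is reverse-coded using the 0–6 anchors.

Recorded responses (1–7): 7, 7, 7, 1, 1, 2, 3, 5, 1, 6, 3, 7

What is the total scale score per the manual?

Convert to 0–6: 6, 6, 6, 0, 0, 1, 2, 4, 0, 5, 2, 6
Reverse-coded (on a 0–6 scale, reversed = 6 − raw):
  item 2: 6 − 6 = 0
Scored: 6, 0, 6, 0, 0, 1, 2, 4, 0, 5, 2, 6
Total = 32

32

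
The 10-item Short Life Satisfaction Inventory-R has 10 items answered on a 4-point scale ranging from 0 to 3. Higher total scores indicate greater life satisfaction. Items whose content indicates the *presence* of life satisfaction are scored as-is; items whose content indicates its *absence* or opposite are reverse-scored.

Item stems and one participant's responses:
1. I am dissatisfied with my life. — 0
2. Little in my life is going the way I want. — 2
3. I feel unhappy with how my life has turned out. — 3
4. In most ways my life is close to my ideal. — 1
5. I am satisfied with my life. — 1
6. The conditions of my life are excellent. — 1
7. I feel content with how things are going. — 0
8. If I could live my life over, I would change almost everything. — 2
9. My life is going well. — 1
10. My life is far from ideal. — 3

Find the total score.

9

Items 1, 2, 3, 8, 10 describe the absence/opposite of life satisfaction → reverse-score.
reverse-coded value = 3 − response.
  item 1: 3 − 0 = 3
  item 2: 3 − 2 = 1
  item 3: 3 − 3 = 0
  item 4: 1
  item 5: 1
  item 6: 1
  item 7: 0
  item 8: 3 − 2 = 1
  item 9: 1
  item 10: 3 − 3 = 0
Total = 3 + 1 + 0 + 1 + 1 + 1 + 0 + 1 + 1 + 0 = 9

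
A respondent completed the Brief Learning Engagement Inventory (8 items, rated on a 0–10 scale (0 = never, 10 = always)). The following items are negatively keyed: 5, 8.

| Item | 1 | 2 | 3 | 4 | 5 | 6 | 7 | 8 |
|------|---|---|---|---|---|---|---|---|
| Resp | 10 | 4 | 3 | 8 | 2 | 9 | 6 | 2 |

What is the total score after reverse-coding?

56

Reverse-coded items (on a 0–10 scale, reversed = 10 − raw):
  item 5: 10 − 2 = 8
  item 8: 10 − 2 = 8
Scored responses: 10, 4, 3, 8, 8, 9, 6, 8
Total = 10 + 4 + 3 + 8 + 8 + 9 + 6 + 8 = 56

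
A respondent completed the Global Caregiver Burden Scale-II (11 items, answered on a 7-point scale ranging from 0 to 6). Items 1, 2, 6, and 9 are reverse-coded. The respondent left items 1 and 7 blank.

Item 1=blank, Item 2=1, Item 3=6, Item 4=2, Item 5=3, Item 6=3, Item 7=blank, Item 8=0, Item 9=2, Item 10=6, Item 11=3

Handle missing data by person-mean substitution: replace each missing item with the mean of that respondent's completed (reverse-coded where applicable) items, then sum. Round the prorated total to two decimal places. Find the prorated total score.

39.11

Reverse-coded (on a 0–6 scale, reversed = 6 − raw):
  item 2: 6 − 1 = 5
  item 6: 6 − 3 = 3
  item 9: 6 − 2 = 4
Completed scored items (9 of 11): 5, 6, 2, 3, 3, 0, 4, 6, 3; sum = 32.
Person mean = 32 / 9 ≈ 3.5556
Prorated total = (32 / 9) × 11 = 39.11 (to 2 dp)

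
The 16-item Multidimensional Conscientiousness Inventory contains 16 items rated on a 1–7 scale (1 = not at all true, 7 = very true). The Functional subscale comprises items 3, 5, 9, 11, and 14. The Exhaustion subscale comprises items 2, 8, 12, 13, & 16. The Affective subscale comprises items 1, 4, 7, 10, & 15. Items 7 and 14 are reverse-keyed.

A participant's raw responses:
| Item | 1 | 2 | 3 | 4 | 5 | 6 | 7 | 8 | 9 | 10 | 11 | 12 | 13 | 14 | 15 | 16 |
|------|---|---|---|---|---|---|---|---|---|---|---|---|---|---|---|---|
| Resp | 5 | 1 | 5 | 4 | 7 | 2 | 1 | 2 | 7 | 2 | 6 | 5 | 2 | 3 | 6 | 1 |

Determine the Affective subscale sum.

Affective items: 1, 4, 7, 10, 15.
Of these, item 7 is reverse-keyed; on a 1–7 scale, reversed = 8 − raw.
  item 1: 5
  item 4: 4
  item 7: 8 − 1 = 7
  item 10: 2
  item 15: 6
Sum = 5 + 4 + 7 + 2 + 6 = 24

24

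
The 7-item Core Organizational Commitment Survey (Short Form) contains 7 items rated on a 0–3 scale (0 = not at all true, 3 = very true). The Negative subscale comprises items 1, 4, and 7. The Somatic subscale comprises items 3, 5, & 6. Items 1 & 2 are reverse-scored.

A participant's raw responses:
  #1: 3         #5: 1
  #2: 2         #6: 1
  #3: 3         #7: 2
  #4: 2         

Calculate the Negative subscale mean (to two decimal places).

1.33

Negative items: 1, 4, 7.
Of these, item 1 is reverse-scored; on a 0–3 scale, reversed = 3 − raw.
  item 1: 3 − 3 = 0
  item 4: 2
  item 7: 2
Sum = 0 + 2 + 2 = 4
Mean = 4 / 3 = 1.33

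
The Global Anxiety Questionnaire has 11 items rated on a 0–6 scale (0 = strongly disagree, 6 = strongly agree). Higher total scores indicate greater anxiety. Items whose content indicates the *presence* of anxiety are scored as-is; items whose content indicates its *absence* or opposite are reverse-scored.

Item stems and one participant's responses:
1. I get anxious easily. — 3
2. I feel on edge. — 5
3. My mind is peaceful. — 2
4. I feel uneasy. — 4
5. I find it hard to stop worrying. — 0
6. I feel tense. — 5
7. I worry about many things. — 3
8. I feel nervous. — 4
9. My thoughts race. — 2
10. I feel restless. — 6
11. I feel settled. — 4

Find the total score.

Items 3, 11 describe the absence/opposite of anxiety → reverse-score.
reverse-coded value = 6 − response.
  item 1: 3
  item 2: 5
  item 3: 6 − 2 = 4
  item 4: 4
  item 5: 0
  item 6: 5
  item 7: 3
  item 8: 4
  item 9: 2
  item 10: 6
  item 11: 6 − 4 = 2
Total = 3 + 5 + 4 + 4 + 0 + 5 + 3 + 4 + 2 + 6 + 2 = 38

38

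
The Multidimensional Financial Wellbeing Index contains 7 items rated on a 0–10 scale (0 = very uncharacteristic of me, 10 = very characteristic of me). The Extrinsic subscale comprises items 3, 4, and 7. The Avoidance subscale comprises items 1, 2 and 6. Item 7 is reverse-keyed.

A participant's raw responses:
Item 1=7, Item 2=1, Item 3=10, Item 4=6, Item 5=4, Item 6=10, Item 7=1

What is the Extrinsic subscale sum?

25

Extrinsic items: 3, 4, 7.
Of these, item 7 is reverse-keyed; on a 0–10 scale, reversed = 10 − raw.
  item 3: 10
  item 4: 6
  item 7: 10 − 1 = 9
Sum = 10 + 6 + 9 = 25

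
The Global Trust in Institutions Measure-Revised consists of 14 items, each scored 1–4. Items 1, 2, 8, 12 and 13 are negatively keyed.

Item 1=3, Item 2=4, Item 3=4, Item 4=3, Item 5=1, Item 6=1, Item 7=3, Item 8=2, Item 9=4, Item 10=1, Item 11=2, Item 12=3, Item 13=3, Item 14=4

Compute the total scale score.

33

Raw sum = 38. Negatively keyed items: 1, 2, 8, 12, 13; their raw sum = 15.
Each reversal replaces raw with 5 − raw, changing the total by 5 − 2·raw per item.
Total = 38 + 5·5 − 2·15 = 38 + 25 − 30 = 33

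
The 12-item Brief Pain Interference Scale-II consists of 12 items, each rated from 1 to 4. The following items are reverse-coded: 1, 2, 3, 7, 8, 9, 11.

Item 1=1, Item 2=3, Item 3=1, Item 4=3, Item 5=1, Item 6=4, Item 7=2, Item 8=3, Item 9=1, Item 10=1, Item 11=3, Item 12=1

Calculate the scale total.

Reversing items 1, 2, 3, 7, 8, 9 and 11 with 5 − raw:
Total = (5−1) + (5−3) + (5−1) + 3 + 1 + 4 + (5−2) + (5−3) + (5−1) + 1 + (5−3) + 1
      = 4 + 2 + 4 + 3 + 1 + 4 + 3 + 2 + 4 + 1 + 2 + 1 = 31

31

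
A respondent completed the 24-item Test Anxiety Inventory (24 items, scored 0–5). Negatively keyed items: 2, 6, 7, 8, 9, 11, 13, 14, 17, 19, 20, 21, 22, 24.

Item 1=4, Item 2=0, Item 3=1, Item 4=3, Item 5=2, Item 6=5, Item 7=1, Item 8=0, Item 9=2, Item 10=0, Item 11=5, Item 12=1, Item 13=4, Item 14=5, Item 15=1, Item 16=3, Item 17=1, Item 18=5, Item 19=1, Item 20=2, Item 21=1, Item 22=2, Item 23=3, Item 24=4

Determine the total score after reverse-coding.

Apply reverse scoring (on a 0–5 scale, reversed = 5 − raw):
  item 2: 5 − 0 = 5
  item 6: 5 − 5 = 0
  item 7: 5 − 1 = 4
  item 8: 5 − 0 = 5
  item 9: 5 − 2 = 3
  item 11: 5 − 5 = 0
  item 13: 5 − 4 = 1
  item 14: 5 − 5 = 0
  item 17: 5 − 1 = 4
  item 19: 5 − 1 = 4
  item 20: 5 − 2 = 3
  item 21: 5 − 1 = 4
  item 22: 5 − 2 = 3
  item 24: 5 − 4 = 1
Scored responses: 4, 5, 1, 3, 2, 0, 4, 5, 3, 0, 0, 1, 1, 0, 1, 3, 4, 5, 4, 3, 4, 3, 3, 1
Total = 4 + 5 + 1 + 3 + 2 + 0 + 4 + 5 + 3 + 0 + 0 + 1 + 1 + 0 + 1 + 3 + 4 + 5 + 4 + 3 + 4 + 3 + 3 + 1 = 60

60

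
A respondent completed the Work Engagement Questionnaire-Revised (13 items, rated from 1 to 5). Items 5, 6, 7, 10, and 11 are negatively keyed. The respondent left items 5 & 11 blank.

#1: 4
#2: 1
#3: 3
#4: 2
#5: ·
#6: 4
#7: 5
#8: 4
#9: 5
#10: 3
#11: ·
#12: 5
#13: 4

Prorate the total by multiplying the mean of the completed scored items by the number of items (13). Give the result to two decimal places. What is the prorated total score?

40.18

Reverse-coded (on a 1–5 scale, reversed = 6 − raw):
  item 6: 6 − 4 = 2
  item 7: 6 − 5 = 1
  item 10: 6 − 3 = 3
Completed scored items (11 of 13): 4, 1, 3, 2, 2, 1, 4, 5, 3, 5, 4; sum = 34.
Person mean = 34 / 11 ≈ 3.0909
Prorated total = (34 / 11) × 13 = 40.18 (to 2 dp)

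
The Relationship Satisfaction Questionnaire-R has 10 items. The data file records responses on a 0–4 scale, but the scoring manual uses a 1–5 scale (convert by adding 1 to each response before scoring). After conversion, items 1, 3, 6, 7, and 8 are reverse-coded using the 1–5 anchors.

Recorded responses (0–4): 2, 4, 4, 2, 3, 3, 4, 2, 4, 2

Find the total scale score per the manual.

30

Convert to 1–5: 3, 5, 5, 3, 4, 4, 5, 3, 5, 3
Reverse-coded (reverse-coded value = 6 − response):
  item 1: 6 − 3 = 3
  item 3: 6 − 5 = 1
  item 6: 6 − 4 = 2
  item 7: 6 − 5 = 1
  item 8: 6 − 3 = 3
Scored: 3, 5, 1, 3, 4, 2, 1, 3, 5, 3
Total = 30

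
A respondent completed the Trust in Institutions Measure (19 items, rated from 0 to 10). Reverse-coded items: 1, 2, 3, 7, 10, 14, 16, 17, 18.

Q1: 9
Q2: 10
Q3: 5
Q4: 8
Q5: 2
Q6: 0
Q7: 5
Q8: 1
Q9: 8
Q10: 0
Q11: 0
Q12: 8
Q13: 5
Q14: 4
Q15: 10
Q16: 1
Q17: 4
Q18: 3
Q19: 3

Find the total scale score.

Raw sum = 86. Reverse-coded items: 1, 2, 3, 7, 10, 14, 16, 17, 18; their raw sum = 41.
Each reversal replaces raw with 10 − raw, changing the total by 10 − 2·raw per item.
Total = 86 + 9·10 − 2·41 = 86 + 90 − 82 = 94

94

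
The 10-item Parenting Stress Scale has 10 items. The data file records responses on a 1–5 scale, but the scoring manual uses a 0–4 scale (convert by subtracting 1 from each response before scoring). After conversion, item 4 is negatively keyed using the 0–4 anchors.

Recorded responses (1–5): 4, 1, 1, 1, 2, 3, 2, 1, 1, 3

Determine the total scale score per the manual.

13

Convert to 0–4: 3, 0, 0, 0, 1, 2, 1, 0, 0, 2
Reverse-coded (on a 0–4 scale, reversed = 4 − raw):
  item 4: 4 − 0 = 4
Scored: 3, 0, 0, 4, 1, 2, 1, 0, 0, 2
Total = 13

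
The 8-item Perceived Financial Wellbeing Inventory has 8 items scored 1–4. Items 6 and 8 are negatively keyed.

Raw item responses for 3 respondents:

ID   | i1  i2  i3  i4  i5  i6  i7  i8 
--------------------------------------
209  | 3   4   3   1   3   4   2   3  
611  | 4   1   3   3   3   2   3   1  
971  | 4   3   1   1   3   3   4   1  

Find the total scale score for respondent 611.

Respondent 611 raw: 4, 1, 3, 3, 3, 2, 3, 1.
Reverse-coded (reversed = (1+4) − raw = 5 − raw):
  item 1: 4
  item 2: 1
  item 3: 3
  item 4: 3
  item 5: 3
  item 6: 5 − 2 = 3
  item 7: 3
  item 8: 5 − 1 = 4
Sum = 4 + 1 + 3 + 3 + 3 + 3 + 3 + 4 = 24

24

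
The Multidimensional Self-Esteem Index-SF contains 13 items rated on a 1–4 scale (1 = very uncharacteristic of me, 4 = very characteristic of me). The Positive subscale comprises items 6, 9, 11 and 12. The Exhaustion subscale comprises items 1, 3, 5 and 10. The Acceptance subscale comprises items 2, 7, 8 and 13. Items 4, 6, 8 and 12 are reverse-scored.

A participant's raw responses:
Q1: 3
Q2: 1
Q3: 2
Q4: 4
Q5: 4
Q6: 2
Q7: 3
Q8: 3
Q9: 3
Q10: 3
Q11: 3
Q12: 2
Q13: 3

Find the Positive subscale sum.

12

Positive items: 6, 9, 11, 12.
Of these, items 6 and 12 are reverse-scored; reversed = (1+4) − raw = 5 − raw.
  item 6: 5 − 2 = 3
  item 9: 3
  item 11: 3
  item 12: 5 − 2 = 3
Sum = 3 + 3 + 3 + 3 = 12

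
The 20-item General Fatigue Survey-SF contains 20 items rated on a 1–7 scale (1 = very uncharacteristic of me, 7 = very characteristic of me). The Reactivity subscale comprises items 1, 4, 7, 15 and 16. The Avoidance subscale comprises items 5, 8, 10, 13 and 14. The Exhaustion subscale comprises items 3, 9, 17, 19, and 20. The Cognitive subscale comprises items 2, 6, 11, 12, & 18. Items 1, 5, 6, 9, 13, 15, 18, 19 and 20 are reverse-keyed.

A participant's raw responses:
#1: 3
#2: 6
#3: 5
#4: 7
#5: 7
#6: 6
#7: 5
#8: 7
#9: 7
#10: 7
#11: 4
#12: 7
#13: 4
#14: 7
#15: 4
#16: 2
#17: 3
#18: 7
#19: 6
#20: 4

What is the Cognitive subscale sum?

20

Cognitive items: 2, 6, 11, 12, 18.
Of these, items 6 and 18 are reverse-keyed; reversed = (1+7) − raw = 8 − raw.
  item 2: 6
  item 6: 8 − 6 = 2
  item 11: 4
  item 12: 7
  item 18: 8 − 7 = 1
Sum = 6 + 2 + 4 + 7 + 1 = 20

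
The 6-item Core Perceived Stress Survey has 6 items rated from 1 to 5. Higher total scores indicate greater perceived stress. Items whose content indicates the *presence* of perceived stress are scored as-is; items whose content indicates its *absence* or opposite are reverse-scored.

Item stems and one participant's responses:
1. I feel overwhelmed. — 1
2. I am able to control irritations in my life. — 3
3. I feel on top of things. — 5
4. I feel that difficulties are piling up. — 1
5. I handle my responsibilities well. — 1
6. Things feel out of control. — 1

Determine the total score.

Items 2, 3, 5 describe the absence/opposite of perceived stress → reverse-score.
reverse-coded value = 6 − response.
  item 1: 1
  item 2: 6 − 3 = 3
  item 3: 6 − 5 = 1
  item 4: 1
  item 5: 6 − 1 = 5
  item 6: 1
Total = 1 + 3 + 1 + 1 + 5 + 1 = 12

12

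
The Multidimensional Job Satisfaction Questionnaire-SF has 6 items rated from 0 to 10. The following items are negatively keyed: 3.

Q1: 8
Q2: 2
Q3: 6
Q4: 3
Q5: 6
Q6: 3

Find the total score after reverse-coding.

26

Negatively keyed items use 10 − raw:
  item 3: 10 − 6 = 4
After reverse-coding: 8, 2, 4, 3, 6, 3
Total = 8 + 2 + 4 + 3 + 6 + 3 = 26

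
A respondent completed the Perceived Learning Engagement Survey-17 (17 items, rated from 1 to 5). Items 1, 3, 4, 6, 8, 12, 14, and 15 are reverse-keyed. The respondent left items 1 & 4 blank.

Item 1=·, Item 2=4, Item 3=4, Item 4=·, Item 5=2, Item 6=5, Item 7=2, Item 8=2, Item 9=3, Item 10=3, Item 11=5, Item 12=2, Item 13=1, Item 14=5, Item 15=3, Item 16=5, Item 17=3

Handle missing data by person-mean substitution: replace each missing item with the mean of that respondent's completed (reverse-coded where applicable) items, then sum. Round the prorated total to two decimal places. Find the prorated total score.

48.73

Reverse-coded (on a 1–5 scale, reversed = 6 − raw):
  item 3: 6 − 4 = 2
  item 6: 6 − 5 = 1
  item 8: 6 − 2 = 4
  item 12: 6 − 2 = 4
  item 14: 6 − 5 = 1
  item 15: 6 − 3 = 3
Completed scored items (15 of 17): 4, 2, 2, 1, 2, 4, 3, 3, 5, 4, 1, 1, 3, 5, 3; sum = 43.
Person mean = 43 / 15 ≈ 2.8667
Prorated total = (43 / 15) × 17 = 48.73 (to 2 dp)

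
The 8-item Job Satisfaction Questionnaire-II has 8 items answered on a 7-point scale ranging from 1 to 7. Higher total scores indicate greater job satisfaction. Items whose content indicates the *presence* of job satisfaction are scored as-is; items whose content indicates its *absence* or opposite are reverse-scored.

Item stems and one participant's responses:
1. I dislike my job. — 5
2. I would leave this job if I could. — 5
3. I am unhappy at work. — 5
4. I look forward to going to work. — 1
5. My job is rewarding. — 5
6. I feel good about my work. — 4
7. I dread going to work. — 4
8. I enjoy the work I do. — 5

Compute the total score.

28

Items 1, 2, 3, 7 describe the absence/opposite of job satisfaction → reverse-score.
reversed = (1+7) − raw = 8 − raw.
  item 1: 8 − 5 = 3
  item 2: 8 − 5 = 3
  item 3: 8 − 5 = 3
  item 4: 1
  item 5: 5
  item 6: 4
  item 7: 8 − 4 = 4
  item 8: 5
Total = 3 + 3 + 3 + 1 + 5 + 4 + 4 + 5 = 28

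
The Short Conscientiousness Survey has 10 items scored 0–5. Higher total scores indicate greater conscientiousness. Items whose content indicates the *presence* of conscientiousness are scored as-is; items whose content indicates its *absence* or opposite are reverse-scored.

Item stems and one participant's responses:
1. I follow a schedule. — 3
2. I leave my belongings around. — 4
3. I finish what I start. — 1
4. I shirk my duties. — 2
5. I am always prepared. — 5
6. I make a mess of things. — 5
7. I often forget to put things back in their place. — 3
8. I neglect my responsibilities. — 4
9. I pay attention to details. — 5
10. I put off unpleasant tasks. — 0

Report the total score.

26

Items 2, 4, 6, 7, 8, 10 describe the absence/opposite of conscientiousness → reverse-score.
on a 0–5 scale, reversed = 5 − raw.
  item 1: 3
  item 2: 5 − 4 = 1
  item 3: 1
  item 4: 5 − 2 = 3
  item 5: 5
  item 6: 5 − 5 = 0
  item 7: 5 − 3 = 2
  item 8: 5 − 4 = 1
  item 9: 5
  item 10: 5 − 0 = 5
Total = 3 + 1 + 1 + 3 + 5 + 0 + 2 + 1 + 5 + 5 = 26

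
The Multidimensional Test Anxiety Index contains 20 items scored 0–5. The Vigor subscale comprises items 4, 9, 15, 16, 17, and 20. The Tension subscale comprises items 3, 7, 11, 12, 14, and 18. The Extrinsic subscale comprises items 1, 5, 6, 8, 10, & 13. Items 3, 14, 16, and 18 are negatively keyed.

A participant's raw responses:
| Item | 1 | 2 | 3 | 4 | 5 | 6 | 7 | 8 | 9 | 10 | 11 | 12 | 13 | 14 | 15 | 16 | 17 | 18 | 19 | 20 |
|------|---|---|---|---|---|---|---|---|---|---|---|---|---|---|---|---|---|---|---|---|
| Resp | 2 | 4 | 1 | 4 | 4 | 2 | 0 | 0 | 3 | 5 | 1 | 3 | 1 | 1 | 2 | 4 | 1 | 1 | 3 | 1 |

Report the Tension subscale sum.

Tension items: 3, 7, 11, 12, 14, 18.
Of these, items 3, 14 and 18 are negatively keyed; reverse-coded value = 5 − response.
  item 3: 5 − 1 = 4
  item 7: 0
  item 11: 1
  item 12: 3
  item 14: 5 − 1 = 4
  item 18: 5 − 1 = 4
Sum = 4 + 0 + 1 + 3 + 4 + 4 = 16

16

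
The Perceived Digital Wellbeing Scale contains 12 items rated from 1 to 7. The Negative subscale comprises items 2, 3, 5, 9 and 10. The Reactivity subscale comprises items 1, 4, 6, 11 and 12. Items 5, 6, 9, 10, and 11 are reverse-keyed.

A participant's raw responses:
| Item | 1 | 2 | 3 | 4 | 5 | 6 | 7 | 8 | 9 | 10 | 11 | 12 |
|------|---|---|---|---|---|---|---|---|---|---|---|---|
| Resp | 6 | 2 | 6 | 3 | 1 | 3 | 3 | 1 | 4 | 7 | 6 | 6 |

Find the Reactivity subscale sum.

22

Reactivity items: 1, 4, 6, 11, 12.
Of these, items 6 and 11 are reverse-keyed; reversed = (1+7) − raw = 8 − raw.
  item 1: 6
  item 4: 3
  item 6: 8 − 3 = 5
  item 11: 8 − 6 = 2
  item 12: 6
Sum = 6 + 3 + 5 + 2 + 6 = 22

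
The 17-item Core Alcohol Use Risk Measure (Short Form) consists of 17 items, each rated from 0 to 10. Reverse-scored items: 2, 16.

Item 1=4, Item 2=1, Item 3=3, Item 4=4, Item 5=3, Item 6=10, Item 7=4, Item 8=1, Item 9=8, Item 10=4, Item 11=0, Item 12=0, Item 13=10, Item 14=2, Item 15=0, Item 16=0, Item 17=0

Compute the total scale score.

72

Reversing items 2 & 16 with 10 − raw:
Total = 4 + (10−1) + 3 + 4 + 3 + 10 + 4 + 1 + 8 + 4 + 0 + 0 + 10 + 2 + 0 + (10−0) + 0
      = 4 + 9 + 3 + 4 + 3 + 10 + 4 + 1 + 8 + 4 + 0 + 0 + 10 + 2 + 0 + 10 + 0 = 72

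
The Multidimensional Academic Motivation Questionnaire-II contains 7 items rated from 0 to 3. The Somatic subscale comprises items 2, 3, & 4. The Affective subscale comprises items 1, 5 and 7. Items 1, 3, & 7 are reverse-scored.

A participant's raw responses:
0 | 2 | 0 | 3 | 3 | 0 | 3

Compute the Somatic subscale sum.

8

Somatic items: 2, 3, 4.
Of these, item 3 is reverse-scored; on a 0–3 scale, reversed = 3 − raw.
  item 2: 2
  item 3: 3 − 0 = 3
  item 4: 3
Sum = 2 + 3 + 3 = 8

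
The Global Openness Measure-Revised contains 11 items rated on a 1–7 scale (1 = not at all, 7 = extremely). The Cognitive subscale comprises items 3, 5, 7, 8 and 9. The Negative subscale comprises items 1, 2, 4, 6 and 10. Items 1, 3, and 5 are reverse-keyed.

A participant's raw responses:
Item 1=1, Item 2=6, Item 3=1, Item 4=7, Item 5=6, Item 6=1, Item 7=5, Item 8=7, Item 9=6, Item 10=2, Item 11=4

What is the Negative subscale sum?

23

Negative items: 1, 2, 4, 6, 10.
Of these, item 1 is reverse-keyed; reversed = (1+7) − raw = 8 − raw.
  item 1: 8 − 1 = 7
  item 2: 6
  item 4: 7
  item 6: 1
  item 10: 2
Sum = 7 + 6 + 7 + 1 + 2 = 23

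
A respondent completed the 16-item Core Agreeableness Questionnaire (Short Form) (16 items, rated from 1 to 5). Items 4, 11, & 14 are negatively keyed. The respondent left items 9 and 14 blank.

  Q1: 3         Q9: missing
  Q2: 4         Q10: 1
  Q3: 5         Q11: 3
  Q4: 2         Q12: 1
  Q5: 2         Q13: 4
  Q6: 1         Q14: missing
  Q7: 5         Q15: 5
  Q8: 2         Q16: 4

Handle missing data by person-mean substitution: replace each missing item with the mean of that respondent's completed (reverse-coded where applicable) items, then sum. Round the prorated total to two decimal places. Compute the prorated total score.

Reverse-coded (reverse-coded value = 6 − response):
  item 4: 6 − 2 = 4
  item 11: 6 − 3 = 3
Completed scored items (14 of 16): 3, 4, 5, 4, 2, 1, 5, 2, 1, 3, 1, 4, 5, 4; sum = 44.
Person mean = 44 / 14 ≈ 3.1429
Prorated total = (44 / 14) × 16 = 50.29 (to 2 dp)

50.29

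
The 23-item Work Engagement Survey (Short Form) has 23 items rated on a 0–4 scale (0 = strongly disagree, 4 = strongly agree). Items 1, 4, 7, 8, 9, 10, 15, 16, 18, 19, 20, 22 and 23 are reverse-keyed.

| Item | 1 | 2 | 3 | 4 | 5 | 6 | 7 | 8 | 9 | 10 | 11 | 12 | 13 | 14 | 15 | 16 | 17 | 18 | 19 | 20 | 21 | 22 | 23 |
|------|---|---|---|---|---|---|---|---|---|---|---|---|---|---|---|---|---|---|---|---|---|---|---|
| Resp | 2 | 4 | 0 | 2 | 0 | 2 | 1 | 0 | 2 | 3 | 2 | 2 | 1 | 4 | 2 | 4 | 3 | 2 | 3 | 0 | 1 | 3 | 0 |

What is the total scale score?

Raw sum = 43. Reverse-keyed items: 1, 4, 7, 8, 9, 10, 15, 16, 18, 19, 20, 22, 23; their raw sum = 24.
Each reversal replaces raw with 4 − raw, changing the total by 4 − 2·raw per item.
Total = 43 + 13·4 − 2·24 = 43 + 52 − 48 = 47

47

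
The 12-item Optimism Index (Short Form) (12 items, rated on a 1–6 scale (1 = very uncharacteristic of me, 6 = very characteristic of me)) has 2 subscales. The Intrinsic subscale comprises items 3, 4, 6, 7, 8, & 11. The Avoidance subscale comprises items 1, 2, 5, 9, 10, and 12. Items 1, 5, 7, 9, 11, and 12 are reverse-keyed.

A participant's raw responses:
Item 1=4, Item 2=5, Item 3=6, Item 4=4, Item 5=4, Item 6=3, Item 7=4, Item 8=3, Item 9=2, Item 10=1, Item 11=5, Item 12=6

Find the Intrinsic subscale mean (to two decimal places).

Intrinsic items: 3, 4, 6, 7, 8, 11.
Of these, items 7 and 11 are reverse-keyed; on a 1–6 scale, reversed = 7 − raw.
  item 3: 6
  item 4: 4
  item 6: 3
  item 7: 7 − 4 = 3
  item 8: 3
  item 11: 7 − 5 = 2
Sum = 6 + 4 + 3 + 3 + 3 + 2 = 21
Mean = 21 / 6 = 3.50

3.50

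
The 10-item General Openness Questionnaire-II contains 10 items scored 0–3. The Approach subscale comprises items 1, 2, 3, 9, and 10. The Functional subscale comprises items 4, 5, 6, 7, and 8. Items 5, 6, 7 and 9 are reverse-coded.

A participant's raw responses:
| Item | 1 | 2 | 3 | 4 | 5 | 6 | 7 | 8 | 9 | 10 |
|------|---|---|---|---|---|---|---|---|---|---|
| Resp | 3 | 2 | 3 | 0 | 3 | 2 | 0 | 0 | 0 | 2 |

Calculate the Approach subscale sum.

13

Approach items: 1, 2, 3, 9, 10.
Of these, item 9 is reverse-coded; on a 0–3 scale, reversed = 3 − raw.
  item 1: 3
  item 2: 2
  item 3: 3
  item 9: 3 − 0 = 3
  item 10: 2
Sum = 3 + 2 + 3 + 3 + 2 = 13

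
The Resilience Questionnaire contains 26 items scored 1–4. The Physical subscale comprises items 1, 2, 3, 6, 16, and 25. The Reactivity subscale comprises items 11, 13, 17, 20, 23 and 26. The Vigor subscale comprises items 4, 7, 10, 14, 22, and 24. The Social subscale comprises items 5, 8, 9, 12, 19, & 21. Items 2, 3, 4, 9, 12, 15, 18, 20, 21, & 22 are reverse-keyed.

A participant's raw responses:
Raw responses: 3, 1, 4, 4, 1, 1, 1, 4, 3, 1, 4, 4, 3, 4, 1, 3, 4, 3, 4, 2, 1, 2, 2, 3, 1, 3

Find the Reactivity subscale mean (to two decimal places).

3.17

Reactivity items: 11, 13, 17, 20, 23, 26.
Of these, item 20 is reverse-keyed; on a 1–4 scale, reversed = 5 − raw.
  item 11: 4
  item 13: 3
  item 17: 4
  item 20: 5 − 2 = 3
  item 23: 2
  item 26: 3
Sum = 4 + 3 + 4 + 3 + 2 + 3 = 19
Mean = 19 / 6 = 3.17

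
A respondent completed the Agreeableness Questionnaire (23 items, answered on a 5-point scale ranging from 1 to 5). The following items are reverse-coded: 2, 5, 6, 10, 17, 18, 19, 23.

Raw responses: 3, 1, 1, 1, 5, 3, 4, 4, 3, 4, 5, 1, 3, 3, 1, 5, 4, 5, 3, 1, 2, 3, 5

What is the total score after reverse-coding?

Reverse-coded items use 6 − raw:
  item 2: 6 − 1 = 5
  item 5: 6 − 5 = 1
  item 6: 6 − 3 = 3
  item 10: 6 − 4 = 2
  item 17: 6 − 4 = 2
  item 18: 6 − 5 = 1
  item 19: 6 − 3 = 3
  item 23: 6 − 5 = 1
Scored responses: 3, 5, 1, 1, 1, 3, 4, 4, 3, 2, 5, 1, 3, 3, 1, 5, 2, 1, 3, 1, 2, 3, 1
Total = 3 + 5 + 1 + 1 + 1 + 3 + 4 + 4 + 3 + 2 + 5 + 1 + 3 + 3 + 1 + 5 + 2 + 1 + 3 + 1 + 2 + 3 + 1 = 58

58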